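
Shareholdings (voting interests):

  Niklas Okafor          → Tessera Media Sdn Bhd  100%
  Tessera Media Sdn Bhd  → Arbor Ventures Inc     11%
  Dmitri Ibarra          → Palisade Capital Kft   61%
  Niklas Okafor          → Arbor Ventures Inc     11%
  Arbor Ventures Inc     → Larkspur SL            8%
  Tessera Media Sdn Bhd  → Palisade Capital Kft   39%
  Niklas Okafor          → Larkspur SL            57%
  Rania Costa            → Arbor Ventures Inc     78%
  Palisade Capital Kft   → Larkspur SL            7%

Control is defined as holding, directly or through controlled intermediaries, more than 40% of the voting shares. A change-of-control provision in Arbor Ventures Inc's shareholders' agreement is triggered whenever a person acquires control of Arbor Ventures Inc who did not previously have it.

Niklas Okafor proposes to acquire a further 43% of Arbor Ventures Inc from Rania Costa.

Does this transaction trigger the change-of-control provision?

The purchase adds only to Niklas's holdings (Rania's stake shrinks), so Niklas is the only person who could newly come to control Arbor.
Niklas holds 100% of Tessera, so Niklas controls Tessera.
Niklas holds 57% of Larkspur, so Niklas controls Larkspur.
In Arbor, Niklas's side holds only 11% + 11% = 22%, not > 40%.
So before the transaction, Niklas does not control Arbor.
After the purchase, Niklas's direct stake in Arbor rises to 11% + 43% = 54%, and Rania's stake falls to 35%.
Tessera and Niklas together hold 11% + 54% = 65% of Arbor, so Niklas controls Arbor.
Niklas did not control Arbor before and does after, so the clause is triggered.

Yes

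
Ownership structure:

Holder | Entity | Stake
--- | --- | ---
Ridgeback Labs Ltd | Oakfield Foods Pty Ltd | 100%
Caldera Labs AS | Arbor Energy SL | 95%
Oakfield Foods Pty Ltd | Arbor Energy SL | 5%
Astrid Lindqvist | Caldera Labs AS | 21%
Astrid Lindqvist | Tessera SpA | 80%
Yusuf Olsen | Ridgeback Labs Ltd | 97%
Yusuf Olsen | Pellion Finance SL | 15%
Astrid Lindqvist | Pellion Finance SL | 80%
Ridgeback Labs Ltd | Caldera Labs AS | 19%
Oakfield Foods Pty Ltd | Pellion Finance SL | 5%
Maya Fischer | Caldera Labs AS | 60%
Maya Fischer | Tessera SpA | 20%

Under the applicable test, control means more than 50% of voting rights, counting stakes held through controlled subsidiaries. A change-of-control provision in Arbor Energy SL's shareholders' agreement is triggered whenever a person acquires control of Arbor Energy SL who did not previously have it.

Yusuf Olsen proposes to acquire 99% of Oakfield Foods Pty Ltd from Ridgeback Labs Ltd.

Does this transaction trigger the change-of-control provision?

No

The purchase adds only to Yusuf's holdings (Ridgeback's stake shrinks), so Yusuf is the only person who could newly come to control Arbor.
Yusuf holds 97% of Ridgeback, so Yusuf controls Ridgeback.
Ridgeback holds 100% of Oakfield, so Yusuf controls Oakfield.
In Arbor, Yusuf's side holds only 5%, not > 50%.
So before the transaction, Yusuf does not control Arbor.
After the purchase, Yusuf holds 99% of Oakfield directly, and Ridgeback's stake falls to 1%.
Ridgeback and Yusuf together hold 1% + 99% = 100% of Oakfield, so Yusuf controls Oakfield.
After the transaction, Yusuf's side holds 5% of Arbor, not > 50%, so Yusuf still does not control Arbor.
No new person acquires control, so the clause is not triggered.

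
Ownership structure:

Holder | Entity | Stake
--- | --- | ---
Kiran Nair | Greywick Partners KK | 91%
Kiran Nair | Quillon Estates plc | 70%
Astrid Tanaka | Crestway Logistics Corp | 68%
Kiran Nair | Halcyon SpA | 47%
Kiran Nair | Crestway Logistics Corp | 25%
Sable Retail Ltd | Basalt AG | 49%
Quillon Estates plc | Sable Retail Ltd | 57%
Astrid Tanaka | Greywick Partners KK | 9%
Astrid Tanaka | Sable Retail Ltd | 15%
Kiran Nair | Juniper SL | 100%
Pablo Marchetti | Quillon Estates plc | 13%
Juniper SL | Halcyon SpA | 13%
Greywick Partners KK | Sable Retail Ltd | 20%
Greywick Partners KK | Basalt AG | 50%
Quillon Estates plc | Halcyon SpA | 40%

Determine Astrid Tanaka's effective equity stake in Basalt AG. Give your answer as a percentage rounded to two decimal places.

12.73%

Astrid reaches Basalt along 3 paths.
Via Greywick: 9% × 50% = 4.5%.
Via Greywick → Sable: 9% × 20% × 49% = 0.882%.
Via Sable: 15% × 49% = 7.35%.
Total: 4.5% + 0.882% + 7.35% = 12.732%.
Rounded: 12.73%.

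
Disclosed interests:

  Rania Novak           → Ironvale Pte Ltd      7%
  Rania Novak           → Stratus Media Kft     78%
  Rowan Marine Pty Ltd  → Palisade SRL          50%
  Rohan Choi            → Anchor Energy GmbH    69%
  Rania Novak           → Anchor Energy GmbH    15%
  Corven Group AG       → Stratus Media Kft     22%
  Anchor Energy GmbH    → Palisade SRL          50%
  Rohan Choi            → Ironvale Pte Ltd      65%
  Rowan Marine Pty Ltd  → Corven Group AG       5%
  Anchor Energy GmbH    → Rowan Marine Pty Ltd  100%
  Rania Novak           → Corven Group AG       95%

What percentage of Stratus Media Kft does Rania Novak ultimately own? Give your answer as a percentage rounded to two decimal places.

99.07%

Rania reaches Stratus along 3 paths.
Direct stake: 78% = 78%.
Via Anchor → Rowan → Corven: 15% × 100% × 5% × 22% = 0.165%.
Via Corven: 95% × 22% = 20.9%.
Total: 78% + 0.165% + 20.9% = 99.065%.
Rounded: 99.07%.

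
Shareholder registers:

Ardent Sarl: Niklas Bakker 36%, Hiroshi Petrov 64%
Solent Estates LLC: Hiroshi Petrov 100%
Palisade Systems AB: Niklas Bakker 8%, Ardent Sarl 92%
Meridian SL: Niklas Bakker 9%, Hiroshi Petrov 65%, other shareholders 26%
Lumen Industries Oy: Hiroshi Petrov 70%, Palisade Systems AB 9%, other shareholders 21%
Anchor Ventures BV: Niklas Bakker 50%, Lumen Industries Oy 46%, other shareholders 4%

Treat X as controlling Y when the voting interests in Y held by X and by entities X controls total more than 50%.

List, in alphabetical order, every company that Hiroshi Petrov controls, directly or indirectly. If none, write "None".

Hiroshi holds 64% of Ardent, so Hiroshi controls Ardent.
Hiroshi holds 100% of Solent, so Hiroshi controls Solent.
Ardent holds 92% of Palisade, so Hiroshi controls Palisade.
Hiroshi holds 65% of Meridian, so Hiroshi controls Meridian.
Hiroshi and Palisade together hold 70% + 9% = 79% of Lumen, so Hiroshi controls Lumen.
No other company's threshold is met.

Ardent Sarl, Lumen Industries Oy, Meridian SL, Palisade Systems AB, Solent Estates LLC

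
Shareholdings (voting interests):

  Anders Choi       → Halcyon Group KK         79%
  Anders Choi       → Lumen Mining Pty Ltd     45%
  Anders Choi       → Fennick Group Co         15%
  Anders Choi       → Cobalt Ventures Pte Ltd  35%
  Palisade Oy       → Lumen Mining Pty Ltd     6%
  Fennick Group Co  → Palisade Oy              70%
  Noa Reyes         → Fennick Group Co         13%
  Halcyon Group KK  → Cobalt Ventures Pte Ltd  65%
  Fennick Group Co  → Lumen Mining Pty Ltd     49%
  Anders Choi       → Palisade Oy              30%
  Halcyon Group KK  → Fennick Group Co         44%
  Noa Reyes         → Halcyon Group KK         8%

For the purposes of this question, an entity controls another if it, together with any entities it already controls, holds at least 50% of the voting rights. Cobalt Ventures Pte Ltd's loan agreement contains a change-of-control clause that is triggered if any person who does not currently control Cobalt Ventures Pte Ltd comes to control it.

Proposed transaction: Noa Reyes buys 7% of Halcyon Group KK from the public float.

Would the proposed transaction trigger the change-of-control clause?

The purchase changes only Noa's holdings, so Noa is the only person who could newly come to control Cobalt.
Noa's largest direct stake is 13% in Fennick, which does not meet the threshold, so Noa controls no company.
Neither Noa nor any entity Noa controls holds any voting interest in Cobalt.
So before the transaction, Noa does not control Cobalt.
After the purchase, Noa's direct stake in Halcyon rises to 8% + 7% = 15%.
Noa's side now holds 15% of Halcyon, not ≥ 50%, so Noa still does not control Halcyon.
After the transaction, neither Noa nor any entity Noa controls holds a voting interest in Cobalt, so Noa still does not control it.
No new person acquires control, so the clause is not triggered.

No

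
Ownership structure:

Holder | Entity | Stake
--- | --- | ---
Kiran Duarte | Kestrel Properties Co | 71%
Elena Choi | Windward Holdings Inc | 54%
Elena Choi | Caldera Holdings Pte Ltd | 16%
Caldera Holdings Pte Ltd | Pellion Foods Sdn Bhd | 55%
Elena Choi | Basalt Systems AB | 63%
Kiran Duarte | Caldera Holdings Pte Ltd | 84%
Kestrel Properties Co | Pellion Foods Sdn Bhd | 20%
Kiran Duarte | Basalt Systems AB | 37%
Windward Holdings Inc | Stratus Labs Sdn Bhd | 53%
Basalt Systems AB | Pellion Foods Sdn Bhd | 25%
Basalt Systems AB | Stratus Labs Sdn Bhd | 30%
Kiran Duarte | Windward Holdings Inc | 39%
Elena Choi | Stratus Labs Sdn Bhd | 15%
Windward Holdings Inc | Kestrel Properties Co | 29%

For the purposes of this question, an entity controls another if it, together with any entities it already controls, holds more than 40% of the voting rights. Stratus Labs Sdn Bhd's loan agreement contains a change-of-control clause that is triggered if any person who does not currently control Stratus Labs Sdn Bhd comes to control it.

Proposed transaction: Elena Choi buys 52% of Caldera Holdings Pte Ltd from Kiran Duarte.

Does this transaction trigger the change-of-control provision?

No

The purchase adds only to Elena's holdings (Kiran's stake shrinks), so Elena is the only person who could newly come to control Stratus.
Elena holds 63% of Basalt, so Elena controls Basalt.
Elena holds 54% of Windward, so Elena controls Windward.
Windward and Elena and Basalt together hold 53% + 15% + 30% = 98% of Stratus, so Elena controls Stratus.
So Elena already controls Stratus before the transaction.
After the purchase, Elena's direct stake in Caldera rises to 16% + 52% = 68%, and Kiran's stake falls to 32%.
Elena controlled Stratus already, so this is not a new person acquiring control; every other person's position is unchanged or reduced.
No new person acquires control, so the clause is not triggered.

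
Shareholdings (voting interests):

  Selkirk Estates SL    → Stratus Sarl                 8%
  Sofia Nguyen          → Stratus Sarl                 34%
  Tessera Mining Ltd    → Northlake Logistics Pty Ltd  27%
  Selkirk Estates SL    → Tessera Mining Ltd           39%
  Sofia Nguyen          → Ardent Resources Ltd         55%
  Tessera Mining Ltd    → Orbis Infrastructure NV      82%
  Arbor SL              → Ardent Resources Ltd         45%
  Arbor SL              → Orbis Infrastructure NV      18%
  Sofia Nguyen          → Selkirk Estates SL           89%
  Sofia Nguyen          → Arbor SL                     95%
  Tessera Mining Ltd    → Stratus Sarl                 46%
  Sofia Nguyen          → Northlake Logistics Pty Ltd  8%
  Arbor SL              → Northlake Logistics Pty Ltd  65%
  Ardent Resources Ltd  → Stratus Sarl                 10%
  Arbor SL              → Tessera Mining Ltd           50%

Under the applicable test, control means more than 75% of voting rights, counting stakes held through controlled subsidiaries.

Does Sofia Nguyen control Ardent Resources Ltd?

Yes

Sofia holds 95% of Arbor, so Sofia controls Arbor.
Sofia and Arbor together hold 55% + 45% = 100% of Ardent, so Sofia controls Ardent.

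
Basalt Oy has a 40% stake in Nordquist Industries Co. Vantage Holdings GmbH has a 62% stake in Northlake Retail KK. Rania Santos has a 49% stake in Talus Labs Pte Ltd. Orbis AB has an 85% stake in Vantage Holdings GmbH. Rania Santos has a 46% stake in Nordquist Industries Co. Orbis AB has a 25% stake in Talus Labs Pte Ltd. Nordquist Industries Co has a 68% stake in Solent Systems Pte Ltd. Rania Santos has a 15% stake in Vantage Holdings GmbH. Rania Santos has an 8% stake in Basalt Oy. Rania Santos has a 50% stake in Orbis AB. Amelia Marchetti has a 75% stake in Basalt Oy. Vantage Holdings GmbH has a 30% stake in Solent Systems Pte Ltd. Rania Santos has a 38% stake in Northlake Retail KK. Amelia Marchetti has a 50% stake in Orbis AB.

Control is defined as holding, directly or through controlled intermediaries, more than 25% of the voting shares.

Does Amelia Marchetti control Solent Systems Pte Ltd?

Amelia holds 75% of Basalt, so Amelia controls Basalt.
Basalt holds 40% of Nordquist, so Amelia controls Nordquist.
Amelia holds 50% of Orbis, so Amelia controls Orbis.
Orbis holds 85% of Vantage, so Amelia controls Vantage.
Nordquist and Vantage together hold 68% + 30% = 98% of Solent, so Amelia controls Solent.

Yes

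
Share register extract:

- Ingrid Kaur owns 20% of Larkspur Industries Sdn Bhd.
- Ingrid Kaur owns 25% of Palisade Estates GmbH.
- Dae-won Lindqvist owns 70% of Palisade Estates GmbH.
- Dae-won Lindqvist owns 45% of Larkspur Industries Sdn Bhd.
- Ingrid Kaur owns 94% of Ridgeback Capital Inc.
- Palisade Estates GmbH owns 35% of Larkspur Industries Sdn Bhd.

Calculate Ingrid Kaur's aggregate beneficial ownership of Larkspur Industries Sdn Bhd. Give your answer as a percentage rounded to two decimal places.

Ingrid reaches Larkspur along 2 paths.
Direct stake: 20% = 20%.
Via Palisade: 25% × 35% = 8.75%.
Total: 20% + 8.75% = 28.75%.

28.75%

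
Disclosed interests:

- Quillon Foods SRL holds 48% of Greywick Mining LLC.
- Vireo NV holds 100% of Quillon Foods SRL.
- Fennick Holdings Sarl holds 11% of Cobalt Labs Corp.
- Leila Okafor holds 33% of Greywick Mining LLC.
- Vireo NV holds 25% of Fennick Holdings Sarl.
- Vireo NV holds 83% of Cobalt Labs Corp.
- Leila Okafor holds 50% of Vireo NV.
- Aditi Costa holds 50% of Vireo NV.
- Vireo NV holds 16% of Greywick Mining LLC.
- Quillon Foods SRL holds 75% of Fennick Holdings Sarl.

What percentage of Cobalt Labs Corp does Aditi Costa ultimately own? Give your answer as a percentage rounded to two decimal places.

Aditi reaches Cobalt along 3 paths.
Via Vireo: 50% × 83% = 41.5%.
Via Vireo → Quillon → Fennick: 50% × 100% × 75% × 11% = 4.125%.
Via Vireo → Fennick: 50% × 25% × 11% = 1.375%.
Total: 41.5% + 4.125% + 1.375% = 47%.
Rounded: 47.00%.

47.00%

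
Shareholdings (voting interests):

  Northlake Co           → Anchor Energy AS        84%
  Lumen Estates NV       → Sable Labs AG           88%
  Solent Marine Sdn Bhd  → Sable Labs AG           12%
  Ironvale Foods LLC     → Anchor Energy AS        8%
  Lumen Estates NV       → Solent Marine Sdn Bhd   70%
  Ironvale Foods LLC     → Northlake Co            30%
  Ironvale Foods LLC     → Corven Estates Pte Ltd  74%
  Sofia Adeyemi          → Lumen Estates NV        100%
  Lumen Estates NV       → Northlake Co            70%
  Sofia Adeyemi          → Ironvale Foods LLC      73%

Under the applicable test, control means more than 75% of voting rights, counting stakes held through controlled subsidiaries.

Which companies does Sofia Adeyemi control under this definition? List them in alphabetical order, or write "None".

Sofia holds 100% of Lumen, so Sofia controls Lumen.
Lumen holds 88% of Sable, so Sofia controls Sable.
No other company's threshold is met.

Lumen Estates NV, Sable Labs AG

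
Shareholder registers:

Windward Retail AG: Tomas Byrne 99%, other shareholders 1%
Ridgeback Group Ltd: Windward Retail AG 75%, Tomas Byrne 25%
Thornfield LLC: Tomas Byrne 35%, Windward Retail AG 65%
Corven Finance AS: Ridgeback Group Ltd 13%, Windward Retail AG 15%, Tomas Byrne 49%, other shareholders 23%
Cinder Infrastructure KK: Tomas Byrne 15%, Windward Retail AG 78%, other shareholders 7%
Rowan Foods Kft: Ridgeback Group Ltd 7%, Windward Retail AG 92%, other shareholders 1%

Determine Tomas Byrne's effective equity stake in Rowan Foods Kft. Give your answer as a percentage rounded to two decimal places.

98.03%

Tomas reaches Rowan along 3 paths.
Via Windward → Ridgeback: 99% × 75% × 7% = 5.1975%.
Via Ridgeback: 25% × 7% = 1.75%.
Via Windward: 99% × 92% = 91.08%.
Total: 5.1975% + 1.75% + 91.08% = 98.0275%.
Rounded: 98.03%.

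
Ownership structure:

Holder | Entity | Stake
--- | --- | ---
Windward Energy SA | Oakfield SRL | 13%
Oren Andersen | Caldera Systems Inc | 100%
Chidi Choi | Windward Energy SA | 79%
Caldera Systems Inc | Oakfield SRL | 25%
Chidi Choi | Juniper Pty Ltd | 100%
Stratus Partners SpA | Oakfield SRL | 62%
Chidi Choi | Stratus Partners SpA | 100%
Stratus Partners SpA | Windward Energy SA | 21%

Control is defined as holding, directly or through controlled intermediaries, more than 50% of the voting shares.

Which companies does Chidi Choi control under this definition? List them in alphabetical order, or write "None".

Chidi holds 100% of Stratus, so Chidi controls Stratus.
Chidi holds 100% of Juniper, so Chidi controls Juniper.
Stratus and Chidi together hold 21% + 79% = 100% of Windward, so Chidi controls Windward.
Windward and Stratus together hold 13% + 62% = 75% of Oakfield, so Chidi controls Oakfield.
No other company's threshold is met.

Juniper Pty Ltd, Oakfield SRL, Stratus Partners SpA, Windward Energy SA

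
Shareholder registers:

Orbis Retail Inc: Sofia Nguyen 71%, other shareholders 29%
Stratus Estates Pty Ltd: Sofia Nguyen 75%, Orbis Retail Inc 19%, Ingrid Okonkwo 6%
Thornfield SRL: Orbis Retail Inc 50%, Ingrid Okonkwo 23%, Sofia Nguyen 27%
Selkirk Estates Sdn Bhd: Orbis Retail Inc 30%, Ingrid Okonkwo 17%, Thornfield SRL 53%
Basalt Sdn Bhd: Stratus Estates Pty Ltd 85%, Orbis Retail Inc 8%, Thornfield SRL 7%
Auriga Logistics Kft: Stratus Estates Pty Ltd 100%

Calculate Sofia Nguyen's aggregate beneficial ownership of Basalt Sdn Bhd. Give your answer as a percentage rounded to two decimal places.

85.27%

Sofia reaches Basalt along 5 paths.
Via Stratus: 75% × 85% = 63.75%.
Via Orbis → Stratus: 71% × 19% × 85% = 11.4665%.
Via Orbis: 71% × 8% = 5.68%.
Via Orbis → Thornfield: 71% × 50% × 7% = 2.485%.
Via Thornfield: 27% × 7% = 1.89%.
Total: 63.75% + 11.4665% + 5.68% + 2.485% + 1.89% = 85.2715%.
Rounded: 85.27%.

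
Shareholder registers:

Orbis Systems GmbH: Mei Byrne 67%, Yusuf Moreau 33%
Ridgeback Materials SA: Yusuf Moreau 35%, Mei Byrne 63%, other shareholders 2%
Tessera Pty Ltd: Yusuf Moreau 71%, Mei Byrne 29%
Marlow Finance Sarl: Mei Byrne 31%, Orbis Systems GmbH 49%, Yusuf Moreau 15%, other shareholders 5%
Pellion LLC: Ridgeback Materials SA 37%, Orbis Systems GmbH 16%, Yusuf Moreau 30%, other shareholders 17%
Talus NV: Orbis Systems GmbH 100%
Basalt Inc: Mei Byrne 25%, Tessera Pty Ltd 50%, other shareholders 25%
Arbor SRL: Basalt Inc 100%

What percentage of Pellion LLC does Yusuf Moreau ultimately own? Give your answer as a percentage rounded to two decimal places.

48.23%

Yusuf reaches Pellion along 3 paths.
Via Ridgeback: 35% × 37% = 12.95%.
Via Orbis: 33% × 16% = 5.28%.
Direct stake: 30% = 30%.
Total: 12.95% + 5.28% + 30% = 48.23%.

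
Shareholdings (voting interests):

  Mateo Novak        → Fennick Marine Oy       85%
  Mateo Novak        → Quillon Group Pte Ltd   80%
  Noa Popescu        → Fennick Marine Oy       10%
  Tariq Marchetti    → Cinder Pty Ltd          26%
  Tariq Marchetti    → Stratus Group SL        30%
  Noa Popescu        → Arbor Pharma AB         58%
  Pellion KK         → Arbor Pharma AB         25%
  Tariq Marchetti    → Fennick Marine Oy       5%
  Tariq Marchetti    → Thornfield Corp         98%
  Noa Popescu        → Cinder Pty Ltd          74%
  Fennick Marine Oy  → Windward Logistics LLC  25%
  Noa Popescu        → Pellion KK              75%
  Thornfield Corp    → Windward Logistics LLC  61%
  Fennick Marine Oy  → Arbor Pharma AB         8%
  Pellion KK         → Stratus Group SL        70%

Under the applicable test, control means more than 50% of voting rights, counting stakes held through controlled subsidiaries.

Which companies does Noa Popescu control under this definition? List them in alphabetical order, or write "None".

Arbor Pharma AB, Cinder Pty Ltd, Pellion KK, Stratus Group SL

Noa holds 74% of Cinder, so Noa controls Cinder.
Noa holds 75% of Pellion, so Noa controls Pellion.
Noa and Pellion together hold 58% + 25% = 83% of Arbor, so Noa controls Arbor.
Pellion holds 70% of Stratus, so Noa controls Stratus.
No other company's threshold is met.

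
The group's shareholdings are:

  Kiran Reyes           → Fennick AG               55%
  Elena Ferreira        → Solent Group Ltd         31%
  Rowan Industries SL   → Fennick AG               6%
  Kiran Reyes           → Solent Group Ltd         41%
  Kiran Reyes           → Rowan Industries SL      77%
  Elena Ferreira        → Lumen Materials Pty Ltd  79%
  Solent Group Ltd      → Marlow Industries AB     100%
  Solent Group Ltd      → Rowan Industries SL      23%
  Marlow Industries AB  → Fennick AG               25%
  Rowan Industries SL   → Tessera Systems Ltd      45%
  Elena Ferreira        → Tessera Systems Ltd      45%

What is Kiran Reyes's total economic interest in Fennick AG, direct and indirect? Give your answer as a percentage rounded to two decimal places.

70.44%

Kiran reaches Fennick along 4 paths.
Via Solent → Rowan: 41% × 23% × 6% = 0.5658%.
Via Rowan: 77% × 6% = 4.62%.
Via Solent → Marlow: 41% × 100% × 25% = 10.25%.
Direct stake: 55% = 55%.
Total: 0.5658% + 4.62% + 10.25% + 55% = 70.4358%.
Rounded: 70.44%.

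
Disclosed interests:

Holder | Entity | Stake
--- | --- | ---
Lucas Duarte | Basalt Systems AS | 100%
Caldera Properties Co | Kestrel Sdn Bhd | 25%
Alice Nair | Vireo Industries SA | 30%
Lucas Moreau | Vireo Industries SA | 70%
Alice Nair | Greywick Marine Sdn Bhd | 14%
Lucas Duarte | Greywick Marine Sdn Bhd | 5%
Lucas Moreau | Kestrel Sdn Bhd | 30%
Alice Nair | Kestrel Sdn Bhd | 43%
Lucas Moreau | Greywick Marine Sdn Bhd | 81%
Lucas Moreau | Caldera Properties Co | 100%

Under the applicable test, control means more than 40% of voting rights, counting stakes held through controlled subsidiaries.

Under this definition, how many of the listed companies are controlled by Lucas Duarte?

Lucas Duarte holds 100% of Basalt, so Lucas Duarte controls Basalt.
No other company's threshold is met.
Lucas Duarte controls 1 company.

1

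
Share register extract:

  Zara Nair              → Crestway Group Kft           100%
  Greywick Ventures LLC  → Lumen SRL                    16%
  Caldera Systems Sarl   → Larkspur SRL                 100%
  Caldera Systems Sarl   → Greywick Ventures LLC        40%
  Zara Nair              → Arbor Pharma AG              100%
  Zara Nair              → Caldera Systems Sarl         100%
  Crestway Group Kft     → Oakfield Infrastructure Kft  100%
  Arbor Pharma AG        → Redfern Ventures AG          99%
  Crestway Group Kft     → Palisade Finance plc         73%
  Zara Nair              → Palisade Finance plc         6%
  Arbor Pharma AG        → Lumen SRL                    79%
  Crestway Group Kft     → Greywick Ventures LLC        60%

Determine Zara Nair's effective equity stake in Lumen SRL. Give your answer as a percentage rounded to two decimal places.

95.00%

Zara reaches Lumen along 3 paths.
Via Caldera → Greywick: 100% × 40% × 16% = 6.4%.
Via Crestway → Greywick: 100% × 60% × 16% = 9.6%.
Via Arbor: 100% × 79% = 79%.
Total: 6.4% + 9.6% + 79% = 95%.
Rounded: 95.00%.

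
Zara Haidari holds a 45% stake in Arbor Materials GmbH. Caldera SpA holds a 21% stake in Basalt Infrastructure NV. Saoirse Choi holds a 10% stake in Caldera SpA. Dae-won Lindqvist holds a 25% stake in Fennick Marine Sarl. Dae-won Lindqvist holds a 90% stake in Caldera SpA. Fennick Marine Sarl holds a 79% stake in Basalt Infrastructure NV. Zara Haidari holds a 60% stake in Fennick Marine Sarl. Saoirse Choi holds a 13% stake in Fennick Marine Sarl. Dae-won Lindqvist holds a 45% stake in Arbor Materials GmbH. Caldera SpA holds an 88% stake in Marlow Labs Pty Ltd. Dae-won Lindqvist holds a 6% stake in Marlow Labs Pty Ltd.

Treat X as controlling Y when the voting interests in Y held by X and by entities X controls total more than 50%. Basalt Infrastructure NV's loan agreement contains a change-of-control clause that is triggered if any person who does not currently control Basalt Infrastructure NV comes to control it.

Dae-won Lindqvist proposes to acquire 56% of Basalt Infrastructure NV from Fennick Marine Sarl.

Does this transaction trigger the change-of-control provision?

Yes

The purchase adds only to Dae-won's holdings (Fennick's stake shrinks), so Dae-won is the only person who could newly come to control Basalt.
Dae-won holds 90% of Caldera, so Dae-won controls Caldera.
Caldera and Dae-won together hold 88% + 6% = 94% of Marlow, so Dae-won controls Marlow.
In Basalt, Dae-won's side holds only 21%, not > 50%.
So before the transaction, Dae-won does not control Basalt.
After the purchase, Dae-won holds 56% of Basalt directly, and Fennick's stake falls to 23%.
Caldera and Dae-won together hold 21% + 56% = 77% of Basalt, so Dae-won controls Basalt.
Dae-won did not control Basalt before and does after, so the clause is triggered.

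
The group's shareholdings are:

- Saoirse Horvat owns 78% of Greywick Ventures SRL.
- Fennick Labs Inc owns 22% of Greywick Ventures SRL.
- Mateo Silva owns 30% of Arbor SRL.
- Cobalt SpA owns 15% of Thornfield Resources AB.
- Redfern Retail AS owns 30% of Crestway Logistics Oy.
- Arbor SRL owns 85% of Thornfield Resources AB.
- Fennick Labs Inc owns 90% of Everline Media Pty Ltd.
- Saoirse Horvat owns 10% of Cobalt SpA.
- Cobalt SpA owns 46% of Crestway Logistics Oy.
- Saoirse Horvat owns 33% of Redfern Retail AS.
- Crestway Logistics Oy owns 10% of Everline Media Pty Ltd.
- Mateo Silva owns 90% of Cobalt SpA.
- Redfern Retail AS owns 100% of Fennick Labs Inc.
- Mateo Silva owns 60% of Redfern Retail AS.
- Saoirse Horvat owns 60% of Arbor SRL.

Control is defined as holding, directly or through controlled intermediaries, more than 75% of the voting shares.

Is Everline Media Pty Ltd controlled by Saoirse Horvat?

No

Saoirse holds 78% of Greywick, so Saoirse controls Greywick.
Neither Saoirse nor any entity Saoirse controls holds any voting interest in Everline.
So Saoirse does not control Everline.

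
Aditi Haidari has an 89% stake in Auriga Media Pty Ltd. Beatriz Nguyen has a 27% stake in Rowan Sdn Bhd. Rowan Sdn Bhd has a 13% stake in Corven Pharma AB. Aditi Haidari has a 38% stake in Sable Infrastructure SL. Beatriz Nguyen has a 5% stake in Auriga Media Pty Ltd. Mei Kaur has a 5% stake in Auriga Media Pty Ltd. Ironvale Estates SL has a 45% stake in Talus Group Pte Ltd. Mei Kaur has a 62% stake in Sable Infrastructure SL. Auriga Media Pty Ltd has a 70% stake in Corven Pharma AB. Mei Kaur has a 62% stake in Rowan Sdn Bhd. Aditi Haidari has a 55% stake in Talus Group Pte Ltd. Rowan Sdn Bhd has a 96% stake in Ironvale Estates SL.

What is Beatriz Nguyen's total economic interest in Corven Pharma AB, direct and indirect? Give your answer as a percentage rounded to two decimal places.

Beatriz reaches Corven along 2 paths.
Via Rowan: 27% × 13% = 3.51%.
Via Auriga: 5% × 70% = 3.5%.
Total: 3.51% + 3.5% = 7.01%.

7.01%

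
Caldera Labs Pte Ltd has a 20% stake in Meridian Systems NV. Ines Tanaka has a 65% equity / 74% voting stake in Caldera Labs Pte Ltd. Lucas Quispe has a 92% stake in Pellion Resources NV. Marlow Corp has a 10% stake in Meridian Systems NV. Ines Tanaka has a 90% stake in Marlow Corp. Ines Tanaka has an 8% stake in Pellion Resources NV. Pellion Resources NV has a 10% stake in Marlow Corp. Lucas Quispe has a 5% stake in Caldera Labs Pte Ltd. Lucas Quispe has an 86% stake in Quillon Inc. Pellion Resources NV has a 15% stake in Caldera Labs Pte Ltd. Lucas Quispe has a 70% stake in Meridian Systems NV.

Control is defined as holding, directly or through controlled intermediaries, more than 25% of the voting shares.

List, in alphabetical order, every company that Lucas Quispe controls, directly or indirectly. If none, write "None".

Meridian Systems NV, Pellion Resources NV, Quillon Inc

Lucas holds 92% of Pellion, so Lucas controls Pellion.
Lucas holds 86% of Quillon, so Lucas controls Quillon.
Lucas holds 70% of Meridian, so Lucas controls Meridian.
No other company's threshold is met.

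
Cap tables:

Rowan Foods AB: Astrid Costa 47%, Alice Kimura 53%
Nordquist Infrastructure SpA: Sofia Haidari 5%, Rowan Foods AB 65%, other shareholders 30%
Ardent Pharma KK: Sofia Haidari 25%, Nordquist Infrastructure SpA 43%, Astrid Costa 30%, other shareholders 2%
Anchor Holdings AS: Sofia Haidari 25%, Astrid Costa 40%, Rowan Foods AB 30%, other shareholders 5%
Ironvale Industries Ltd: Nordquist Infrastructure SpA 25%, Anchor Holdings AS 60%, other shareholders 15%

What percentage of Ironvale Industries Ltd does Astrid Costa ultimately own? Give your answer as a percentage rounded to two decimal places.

40.10%

Astrid reaches Ironvale along 3 paths.
Via Rowan → Nordquist: 47% × 65% × 25% = 7.6375%.
Via Anchor: 40% × 60% = 24%.
Via Rowan → Anchor: 47% × 30% × 60% = 8.46%.
Total: 7.6375% + 24% + 8.46% = 40.0975%.
Rounded: 40.10%.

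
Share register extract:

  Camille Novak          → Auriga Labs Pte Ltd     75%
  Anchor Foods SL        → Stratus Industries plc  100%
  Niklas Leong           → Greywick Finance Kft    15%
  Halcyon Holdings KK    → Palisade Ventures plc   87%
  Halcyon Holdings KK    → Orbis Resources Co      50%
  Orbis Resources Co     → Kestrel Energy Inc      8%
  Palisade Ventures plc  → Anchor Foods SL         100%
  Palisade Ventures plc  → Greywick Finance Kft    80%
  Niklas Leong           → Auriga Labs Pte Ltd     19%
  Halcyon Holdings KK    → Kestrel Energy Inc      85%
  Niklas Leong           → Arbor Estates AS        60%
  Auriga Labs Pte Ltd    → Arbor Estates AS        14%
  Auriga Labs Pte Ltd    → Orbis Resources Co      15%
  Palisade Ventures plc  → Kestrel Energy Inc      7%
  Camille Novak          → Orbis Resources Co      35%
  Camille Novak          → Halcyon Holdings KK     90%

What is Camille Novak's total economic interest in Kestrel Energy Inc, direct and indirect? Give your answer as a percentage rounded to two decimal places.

89.28%

Camille reaches Kestrel along 5 paths.
Via Halcyon: 90% × 85% = 76.5%.
Via Halcyon → Palisade: 90% × 87% × 7% = 5.481%.
Via Halcyon → Orbis: 90% × 50% × 8% = 3.6%.
Via Auriga → Orbis: 75% × 15% × 8% = 0.9%.
Via Orbis: 35% × 8% = 2.8%.
Total: 76.5% + 5.481% + 3.6% + 0.9% + 2.8% = 89.281%.
Rounded: 89.28%.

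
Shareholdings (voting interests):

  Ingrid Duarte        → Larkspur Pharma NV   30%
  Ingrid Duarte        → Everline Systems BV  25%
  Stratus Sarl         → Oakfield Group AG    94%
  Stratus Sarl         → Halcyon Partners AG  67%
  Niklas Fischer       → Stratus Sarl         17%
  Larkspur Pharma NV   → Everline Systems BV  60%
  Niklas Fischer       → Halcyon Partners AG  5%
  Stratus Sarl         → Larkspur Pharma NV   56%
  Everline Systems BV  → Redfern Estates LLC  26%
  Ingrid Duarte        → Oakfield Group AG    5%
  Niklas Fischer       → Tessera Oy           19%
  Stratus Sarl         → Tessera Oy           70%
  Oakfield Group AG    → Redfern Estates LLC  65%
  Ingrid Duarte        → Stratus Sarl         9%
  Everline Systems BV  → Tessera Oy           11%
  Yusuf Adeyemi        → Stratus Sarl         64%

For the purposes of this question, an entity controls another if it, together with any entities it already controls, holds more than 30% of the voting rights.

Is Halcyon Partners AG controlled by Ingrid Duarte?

Ingrid's largest direct stake is 30% in Larkspur, which does not meet the threshold, so Ingrid controls no company.
Neither Ingrid nor any entity Ingrid controls holds any voting interest in Halcyon.
So Ingrid does not control Halcyon.

No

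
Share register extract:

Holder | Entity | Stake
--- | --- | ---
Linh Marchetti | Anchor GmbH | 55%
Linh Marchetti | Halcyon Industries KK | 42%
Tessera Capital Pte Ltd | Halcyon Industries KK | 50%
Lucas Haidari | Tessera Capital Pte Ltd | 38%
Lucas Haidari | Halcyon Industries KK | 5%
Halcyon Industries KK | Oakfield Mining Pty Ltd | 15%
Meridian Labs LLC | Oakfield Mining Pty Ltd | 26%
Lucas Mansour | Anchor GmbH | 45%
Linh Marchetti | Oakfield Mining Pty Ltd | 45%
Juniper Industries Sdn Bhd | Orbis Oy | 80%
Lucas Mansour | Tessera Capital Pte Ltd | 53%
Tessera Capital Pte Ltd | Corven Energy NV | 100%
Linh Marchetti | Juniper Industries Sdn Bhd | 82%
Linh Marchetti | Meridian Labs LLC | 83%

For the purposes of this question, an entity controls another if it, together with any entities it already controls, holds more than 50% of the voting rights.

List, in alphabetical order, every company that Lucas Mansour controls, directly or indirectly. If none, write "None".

Lucas Mansour holds 53% of Tessera, so Lucas Mansour controls Tessera.
Tessera holds 100% of Corven, so Lucas Mansour controls Corven.
No other company's threshold is met.

Corven Energy NV, Tessera Capital Pte Ltd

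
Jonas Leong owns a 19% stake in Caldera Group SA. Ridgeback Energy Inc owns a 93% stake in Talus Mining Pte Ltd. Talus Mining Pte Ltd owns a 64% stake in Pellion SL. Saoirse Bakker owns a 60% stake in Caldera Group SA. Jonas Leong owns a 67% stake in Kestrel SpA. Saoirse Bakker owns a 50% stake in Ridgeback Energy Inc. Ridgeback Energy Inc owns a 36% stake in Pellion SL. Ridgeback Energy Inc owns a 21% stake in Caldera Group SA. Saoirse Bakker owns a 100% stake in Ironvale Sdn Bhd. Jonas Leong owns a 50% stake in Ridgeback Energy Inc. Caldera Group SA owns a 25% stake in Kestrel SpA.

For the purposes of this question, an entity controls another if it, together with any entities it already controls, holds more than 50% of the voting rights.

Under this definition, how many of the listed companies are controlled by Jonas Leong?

1

Jonas holds 67% of Kestrel, so Jonas controls Kestrel.
No other company's threshold is met.
Jonas controls 1 company.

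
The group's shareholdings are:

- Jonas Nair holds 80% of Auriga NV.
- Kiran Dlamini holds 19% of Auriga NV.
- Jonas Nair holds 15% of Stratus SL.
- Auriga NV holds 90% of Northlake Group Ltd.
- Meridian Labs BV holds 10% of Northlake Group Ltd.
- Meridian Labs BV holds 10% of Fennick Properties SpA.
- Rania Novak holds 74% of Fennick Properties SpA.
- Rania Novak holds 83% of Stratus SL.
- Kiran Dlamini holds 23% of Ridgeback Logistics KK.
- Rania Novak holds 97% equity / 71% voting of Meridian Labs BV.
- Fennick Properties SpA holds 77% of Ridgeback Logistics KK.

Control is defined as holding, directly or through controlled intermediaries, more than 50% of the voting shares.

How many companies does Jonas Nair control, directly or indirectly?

2

Jonas holds 80% of Auriga, so Jonas controls Auriga.
Auriga holds 90% of Northlake, so Jonas controls Northlake.
No other company's threshold is met.
Jonas controls 2 companies.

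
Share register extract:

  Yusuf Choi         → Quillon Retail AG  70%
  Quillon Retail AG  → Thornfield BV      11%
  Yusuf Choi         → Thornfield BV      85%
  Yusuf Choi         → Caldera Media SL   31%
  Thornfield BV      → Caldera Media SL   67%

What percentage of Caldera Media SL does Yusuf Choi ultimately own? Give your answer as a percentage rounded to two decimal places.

Yusuf reaches Caldera along 3 paths.
Via Thornfield: 85% × 67% = 56.95%.
Via Quillon → Thornfield: 70% × 11% × 67% = 5.159%.
Direct stake: 31% = 31%.
Total: 56.95% + 5.159% + 31% = 93.109%.
Rounded: 93.11%.

93.11%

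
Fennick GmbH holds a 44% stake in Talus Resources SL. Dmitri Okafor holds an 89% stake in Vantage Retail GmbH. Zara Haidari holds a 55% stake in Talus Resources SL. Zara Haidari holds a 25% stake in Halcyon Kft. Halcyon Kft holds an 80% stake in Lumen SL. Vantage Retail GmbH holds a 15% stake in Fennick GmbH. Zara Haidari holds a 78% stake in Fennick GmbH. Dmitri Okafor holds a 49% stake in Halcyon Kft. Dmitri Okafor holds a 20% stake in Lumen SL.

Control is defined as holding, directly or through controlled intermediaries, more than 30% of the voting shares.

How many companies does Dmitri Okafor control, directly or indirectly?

3

Dmitri holds 49% of Halcyon, so Dmitri controls Halcyon.
Dmitri holds 89% of Vantage, so Dmitri controls Vantage.
Halcyon and Dmitri together hold 80% + 20% = 100% of Lumen, so Dmitri controls Lumen.
No other company's threshold is met.
Dmitri controls 3 companies.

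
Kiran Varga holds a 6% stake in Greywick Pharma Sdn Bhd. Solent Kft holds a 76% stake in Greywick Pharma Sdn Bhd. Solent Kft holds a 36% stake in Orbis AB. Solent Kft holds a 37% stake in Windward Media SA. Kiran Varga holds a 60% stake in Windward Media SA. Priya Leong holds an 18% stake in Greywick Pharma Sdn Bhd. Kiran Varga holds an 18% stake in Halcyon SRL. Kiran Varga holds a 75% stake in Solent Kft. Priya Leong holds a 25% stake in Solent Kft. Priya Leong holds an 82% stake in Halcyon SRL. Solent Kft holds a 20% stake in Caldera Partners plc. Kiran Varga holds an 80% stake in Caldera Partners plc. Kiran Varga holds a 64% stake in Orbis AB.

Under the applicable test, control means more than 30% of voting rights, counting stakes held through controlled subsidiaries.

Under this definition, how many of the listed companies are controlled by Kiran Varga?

5

Kiran holds 75% of Solent, so Kiran controls Solent.
Solent and Kiran together hold 37% + 60% = 97% of Windward, so Kiran controls Windward.
Solent and Kiran together hold 76% + 6% = 82% of Greywick, so Kiran controls Greywick.
Kiran and Solent together hold 64% + 36% = 100% of Orbis, so Kiran controls Orbis.
Kiran and Solent together hold 80% + 20% = 100% of Caldera, so Kiran controls Caldera.
No other company's threshold is met.
Kiran controls 5 companies.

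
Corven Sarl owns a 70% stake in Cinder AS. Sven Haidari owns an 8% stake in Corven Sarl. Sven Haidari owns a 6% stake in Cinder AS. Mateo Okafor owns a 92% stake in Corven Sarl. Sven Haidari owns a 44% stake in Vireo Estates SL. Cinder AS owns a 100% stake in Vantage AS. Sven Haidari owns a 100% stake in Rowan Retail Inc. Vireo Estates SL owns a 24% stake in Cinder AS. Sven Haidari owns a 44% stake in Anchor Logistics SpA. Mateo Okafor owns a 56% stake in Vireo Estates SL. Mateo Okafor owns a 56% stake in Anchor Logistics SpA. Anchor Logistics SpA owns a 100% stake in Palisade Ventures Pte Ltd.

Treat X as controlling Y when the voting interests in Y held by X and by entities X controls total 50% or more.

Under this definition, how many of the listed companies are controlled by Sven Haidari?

Sven holds 100% of Rowan, so Sven controls Rowan.
No other company's threshold is met.
Sven controls 1 company.

1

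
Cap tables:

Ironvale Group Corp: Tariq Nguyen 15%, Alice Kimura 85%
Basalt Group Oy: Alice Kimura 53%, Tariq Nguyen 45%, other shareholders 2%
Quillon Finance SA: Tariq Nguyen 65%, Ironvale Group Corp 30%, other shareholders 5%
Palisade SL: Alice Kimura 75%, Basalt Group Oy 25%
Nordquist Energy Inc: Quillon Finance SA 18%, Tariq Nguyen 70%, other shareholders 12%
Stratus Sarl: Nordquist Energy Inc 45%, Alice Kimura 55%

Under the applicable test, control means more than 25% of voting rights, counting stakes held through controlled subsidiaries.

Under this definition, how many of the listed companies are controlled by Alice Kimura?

5

Alice holds 85% of Ironvale, so Alice controls Ironvale.
Alice holds 53% of Basalt, so Alice controls Basalt.
Ironvale holds 30% of Quillon, so Alice controls Quillon.
Alice and Basalt together hold 75% + 25% = 100% of Palisade, so Alice controls Palisade.
Alice holds 55% of Stratus, so Alice controls Stratus.
No other company's threshold is met.
Alice controls 5 companies.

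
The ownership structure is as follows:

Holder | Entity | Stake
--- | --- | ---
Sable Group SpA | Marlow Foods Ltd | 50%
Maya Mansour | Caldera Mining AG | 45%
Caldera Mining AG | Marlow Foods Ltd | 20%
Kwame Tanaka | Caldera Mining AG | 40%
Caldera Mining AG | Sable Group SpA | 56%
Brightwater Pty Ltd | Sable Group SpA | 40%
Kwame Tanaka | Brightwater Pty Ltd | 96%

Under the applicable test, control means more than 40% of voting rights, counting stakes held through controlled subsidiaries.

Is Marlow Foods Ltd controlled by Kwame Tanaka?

No

Kwame holds 96% of Brightwater, so Kwame controls Brightwater.
Neither Kwame nor any entity Kwame controls holds any voting interest in Marlow.
So Kwame does not control Marlow.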